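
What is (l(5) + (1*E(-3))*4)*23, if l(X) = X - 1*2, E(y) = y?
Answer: -207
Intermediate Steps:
l(X) = -2 + X (l(X) = X - 2 = -2 + X)
(l(5) + (1*E(-3))*4)*23 = ((-2 + 5) + (1*(-3))*4)*23 = (3 - 3*4)*23 = (3 - 12)*23 = -9*23 = -207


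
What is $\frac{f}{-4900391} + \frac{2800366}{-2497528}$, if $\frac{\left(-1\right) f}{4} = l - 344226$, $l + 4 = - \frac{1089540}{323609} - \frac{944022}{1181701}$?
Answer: $- \frac{298310825200717800240375}{212738754872755207938556} \approx -1.4022$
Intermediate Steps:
$l = - \frac{3122640838574}{382409078909}$ ($l = -4 - \left(\frac{944022}{1181701} + \frac{1089540}{323609}\right) = -4 - \frac{1593004522938}{382409078909} = - \frac{3122640838574}{382409078909} \approx -8.1657$)
$f = \frac{526553080949472032}{382409078909}$ ($f = - 4 \left(- \frac{3122640838574}{382409078909} - 344226\right) = \left(-4\right) \left(- \frac{131638270237368008}{382409078909}\right) = \frac{526553080949472032}{382409078909} \approx 1.3769 \cdot 10^{6}$)
$\frac{f}{-4900391} + \frac{2800366}{-2497528} = \frac{526553080949472032}{382409078909 \left(-4900391\right)} + \frac{2800366}{-2497528} = \frac{526553080949472032}{382409078909} \left(- \frac{1}{4900391}\right) + 2800366 \left(- \frac{1}{2497528}\right) = - \frac{526553080949472032}{1873954008603953419} - \frac{1400183}{1248764} = - \frac{298310825200717800240375}{212738754872755207938556}$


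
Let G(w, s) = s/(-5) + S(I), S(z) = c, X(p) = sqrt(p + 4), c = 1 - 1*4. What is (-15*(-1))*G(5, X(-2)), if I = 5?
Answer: -45 - 3*sqrt(2) ≈ -49.243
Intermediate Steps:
c = -3 (c = 1 - 4 = -3)
X(p) = sqrt(4 + p)
S(z) = -3
G(w, s) = -3 - s/5 (G(w, s) = s/(-5) - 3 = s*(-1/5) - 3 = -s/5 - 3 = -3 - s/5)
(-15*(-1))*G(5, X(-2)) = (-15*(-1))*(-3 - sqrt(4 - 2)/5) = 15*(-3 - sqrt(2)/5) = -45 - 3*sqrt(2)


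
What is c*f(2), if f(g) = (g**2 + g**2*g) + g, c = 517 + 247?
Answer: 10696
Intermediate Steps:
c = 764
f(g) = g + g**2 + g**3 (f(g) = (g**2 + g**3) + g = g + g**2 + g**3)
c*f(2) = 764*(2*(1 + 2 + 2**2)) = 764*(2*(1 + 2 + 4)) = 764*(2*7) = 764*14 = 10696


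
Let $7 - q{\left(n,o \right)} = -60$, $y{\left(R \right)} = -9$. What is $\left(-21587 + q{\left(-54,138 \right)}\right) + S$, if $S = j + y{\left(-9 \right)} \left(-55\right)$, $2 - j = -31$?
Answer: $-20992$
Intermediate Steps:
$j = 33$ ($j = 2 - -31 = 2 + 31 = 33$)
$q{\left(n,o \right)} = 67$ ($q{\left(n,o \right)} = 7 - -60 = 7 + 60 = 67$)
$S = 528$ ($S = 33 - -495 = 33 + 495 = 528$)
$\left(-21587 + q{\left(-54,138 \right)}\right) + S = \left(-21587 + 67\right) + 528 = -21520 + 528 = -20992$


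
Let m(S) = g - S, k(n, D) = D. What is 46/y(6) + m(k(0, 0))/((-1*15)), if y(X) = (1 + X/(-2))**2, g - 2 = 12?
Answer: 317/30 ≈ 10.567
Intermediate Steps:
g = 14 (g = 2 + 12 = 14)
y(X) = (1 - X/2)**2 (y(X) = (1 + X*(-1/2))**2 = (1 - X/2)**2)
m(S) = 14 - S
46/y(6) + m(k(0, 0))/((-1*15)) = 46/(((-2 + 6)**2/4)) + (14 - 1*0)/((-1*15)) = 46/(((1/4)*4**2)) + (14 + 0)/(-15) = 46/(((1/4)*16)) + 14*(-1/15) = 46/4 - 14/15 = 46*(1/4) - 14/15 = 23/2 - 14/15 = 317/30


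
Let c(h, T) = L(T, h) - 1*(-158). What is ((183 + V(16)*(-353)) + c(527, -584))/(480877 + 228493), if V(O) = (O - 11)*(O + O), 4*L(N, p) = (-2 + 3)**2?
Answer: -44911/567496 ≈ -0.079139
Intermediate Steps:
L(N, p) = 1/4 (L(N, p) = (-2 + 3)**2/4 = (1/4)*1**2 = (1/4)*1 = 1/4)
V(O) = 2*O*(-11 + O) (V(O) = (-11 + O)*(2*O) = 2*O*(-11 + O))
c(h, T) = 633/4 (c(h, T) = 1/4 - 1*(-158) = 1/4 + 158 = 633/4)
((183 + V(16)*(-353)) + c(527, -584))/(480877 + 228493) = ((183 + (2*16*(-11 + 16))*(-353)) + 633/4)/(480877 + 228493) = ((183 + (2*16*5)*(-353)) + 633/4)/709370 = ((183 + 160*(-353)) + 633/4)*(1/709370) = ((183 - 56480) + 633/4)*(1/709370) = (-56297 + 633/4)*(1/709370) = -224555/4*1/709370 = -44911/567496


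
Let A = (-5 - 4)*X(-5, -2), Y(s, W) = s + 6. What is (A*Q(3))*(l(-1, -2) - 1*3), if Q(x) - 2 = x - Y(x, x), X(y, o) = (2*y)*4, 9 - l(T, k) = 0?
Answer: -8640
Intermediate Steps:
l(T, k) = 9 (l(T, k) = 9 - 1*0 = 9 + 0 = 9)
X(y, o) = 8*y
Y(s, W) = 6 + s
Q(x) = -4 (Q(x) = 2 + (x - (6 + x)) = 2 + (x + (-6 - x)) = 2 - 6 = -4)
A = 360 (A = (-5 - 4)*(8*(-5)) = -9*(-40) = 360)
(A*Q(3))*(l(-1, -2) - 1*3) = (360*(-4))*(9 - 1*3) = -1440*(9 - 3) = -1440*6 = -8640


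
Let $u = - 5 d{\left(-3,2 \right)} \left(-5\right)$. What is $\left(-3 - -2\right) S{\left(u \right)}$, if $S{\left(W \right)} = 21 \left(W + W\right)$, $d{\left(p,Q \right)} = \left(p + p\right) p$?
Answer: $-18900$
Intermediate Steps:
$d{\left(p,Q \right)} = 2 p^{2}$ ($d{\left(p,Q \right)} = 2 p p = 2 p^{2}$)
$u = 450$ ($u = - 5 \cdot 2 \left(-3\right)^{2} \left(-5\right) = - 5 \cdot 2 \cdot 9 \left(-5\right) = \left(-5\right) 18 \left(-5\right) = \left(-90\right) \left(-5\right) = 450$)
$S{\left(W \right)} = 42 W$ ($S{\left(W \right)} = 21 \cdot 2 W = 42 W$)
$\left(-3 - -2\right) S{\left(u \right)} = \left(-3 - -2\right) 42 \cdot 450 = \left(-3 + 2\right) 18900 = \left(-1\right) 18900 = -18900$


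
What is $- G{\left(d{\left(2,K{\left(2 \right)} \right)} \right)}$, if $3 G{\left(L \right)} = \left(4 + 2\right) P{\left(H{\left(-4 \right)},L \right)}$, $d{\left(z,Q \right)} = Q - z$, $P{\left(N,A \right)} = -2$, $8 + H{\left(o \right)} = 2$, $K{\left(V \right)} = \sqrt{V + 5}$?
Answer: $4$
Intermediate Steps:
$K{\left(V \right)} = \sqrt{5 + V}$
$H{\left(o \right)} = -6$ ($H{\left(o \right)} = -8 + 2 = -6$)
$G{\left(L \right)} = -4$ ($G{\left(L \right)} = \frac{\left(4 + 2\right) \left(-2\right)}{3} = \frac{6 \left(-2\right)}{3} = \frac{1}{3} \left(-12\right) = -4$)
$- G{\left(d{\left(2,K{\left(2 \right)} \right)} \right)} = \left(-1\right) \left(-4\right) = 4$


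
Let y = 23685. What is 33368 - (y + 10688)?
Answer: -1005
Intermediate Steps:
33368 - (y + 10688) = 33368 - (23685 + 10688) = 33368 - 1*34373 = 33368 - 34373 = -1005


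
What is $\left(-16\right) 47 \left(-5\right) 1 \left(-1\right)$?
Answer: $-3760$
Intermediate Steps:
$\left(-16\right) 47 \left(-5\right) 1 \left(-1\right) = - 752 \left(\left(-5\right) \left(-1\right)\right) = \left(-752\right) 5 = -3760$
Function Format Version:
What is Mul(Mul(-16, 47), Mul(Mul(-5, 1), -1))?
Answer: -3760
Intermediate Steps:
Mul(Mul(-16, 47), Mul(Mul(-5, 1), -1)) = Mul(-752, Mul(-5, -1)) = Mul(-752, 5) = -3760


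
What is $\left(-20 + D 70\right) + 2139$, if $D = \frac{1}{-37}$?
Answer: $\frac{78333}{37} \approx 2117.1$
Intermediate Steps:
$D = - \frac{1}{37} \approx -0.027027$
$\left(-20 + D 70\right) + 2139 = \left(-20 - \frac{70}{37}\right) + 2139 = - \frac{810}{37} + 2139 = \frac{78333}{37}$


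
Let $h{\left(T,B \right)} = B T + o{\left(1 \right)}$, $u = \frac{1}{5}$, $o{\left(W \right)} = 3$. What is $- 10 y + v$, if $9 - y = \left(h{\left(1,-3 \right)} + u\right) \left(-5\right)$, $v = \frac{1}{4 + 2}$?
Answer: $- \frac{599}{6} \approx -99.833$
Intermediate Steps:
$v = \frac{1}{6} \approx 0.16667$
$u = \frac{1}{5} \approx 0.2$
$h{\left(T,B \right)} = 3 + B T$ ($h{\left(T,B \right)} = B T + 3 = 3 + B T$)
$y = 10$ ($y = 9 - \left(\left(3 - 3\right) + \frac{1}{5}\right) \left(-5\right) = 9 - \left(0 + \frac{1}{5}\right) \left(-5\right) = 9 - \frac{1}{5} \left(-5\right) = 9 - -1 = 9 + 1 = 10$)
$- 10 y + v = \left(-10\right) 10 + \frac{1}{6} = -100 + \frac{1}{6} = - \frac{599}{6}$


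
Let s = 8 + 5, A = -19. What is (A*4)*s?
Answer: -988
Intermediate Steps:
s = 13
(A*4)*s = -19*4*13 = -76*13 = -988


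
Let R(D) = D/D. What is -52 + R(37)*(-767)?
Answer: -819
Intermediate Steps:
R(D) = 1
-52 + R(37)*(-767) = -52 + 1*(-767) = -52 - 767 = -819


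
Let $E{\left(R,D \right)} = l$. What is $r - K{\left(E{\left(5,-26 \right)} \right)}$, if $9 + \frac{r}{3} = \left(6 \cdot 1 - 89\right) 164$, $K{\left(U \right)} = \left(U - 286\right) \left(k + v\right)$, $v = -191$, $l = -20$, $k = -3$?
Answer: $-100227$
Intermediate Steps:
$E{\left(R,D \right)} = -20$
$K{\left(U \right)} = 55484 - 194 U$ ($K{\left(U \right)} = \left(U - 286\right) \left(-3 - 191\right) = \left(-286 + U\right) \left(-194\right) = 55484 - 194 U$)
$r = -40863$ ($r = -27 + 3 \left(6 \cdot 1 - 89\right) 164 = -27 + 3 \left(6 - 89\right) 164 = -27 + 3 \left(\left(-83\right) 164\right) = -27 + 3 \left(-13612\right) = -27 - 40836 = -40863$)
$r - K{\left(E{\left(5,-26 \right)} \right)} = -40863 - \left(55484 - -3880\right) = -40863 - \left(55484 + 3880\right) = -40863 - 59364 = -100227$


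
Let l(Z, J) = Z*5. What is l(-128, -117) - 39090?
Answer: -39730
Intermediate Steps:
l(Z, J) = 5*Z
l(-128, -117) - 39090 = 5*(-128) - 39090 = -640 - 39090 = -39730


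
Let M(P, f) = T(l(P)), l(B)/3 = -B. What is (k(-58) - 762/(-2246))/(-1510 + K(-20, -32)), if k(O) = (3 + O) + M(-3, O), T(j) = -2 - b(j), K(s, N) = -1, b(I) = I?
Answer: 73737/1696853 ≈ 0.043455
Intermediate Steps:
l(B) = -3*B (l(B) = 3*(-B) = -3*B)
T(j) = -2 - j
M(P, f) = -2 + 3*P (M(P, f) = -2 - (-3)*P = -2 + 3*P)
k(O) = -8 + O (k(O) = (3 + O) + (-2 + 3*(-3)) = (3 + O) + (-2 - 9) = (3 + O) - 11 = -8 + O)
(k(-58) - 762/(-2246))/(-1510 + K(-20, -32)) = ((-8 - 58) - 762/(-2246))/(-1510 - 1) = (-66 - 762*(-1/2246))/(-1511) = (-66 + 381/1123)*(-1/1511) = -73737/1123*(-1/1511) = 73737/1696853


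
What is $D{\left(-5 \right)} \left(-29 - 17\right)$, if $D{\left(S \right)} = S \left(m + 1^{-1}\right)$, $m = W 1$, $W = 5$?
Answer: $1380$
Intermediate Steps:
$m = 5$ ($m = 5 \cdot 1 = 5$)
$D{\left(S \right)} = 6 S$ ($D{\left(S \right)} = S \left(5 + 1^{-1}\right) = S \left(5 + 1\right) = S 6 = 6 S$)
$D{\left(-5 \right)} \left(-29 - 17\right) = 6 \left(-5\right) \left(-29 - 17\right) = \left(-30\right) \left(-46\right) = 1380$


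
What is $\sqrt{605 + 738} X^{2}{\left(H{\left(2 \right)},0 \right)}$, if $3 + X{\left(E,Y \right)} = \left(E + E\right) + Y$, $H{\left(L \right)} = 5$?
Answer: $49 \sqrt{1343} \approx 1795.7$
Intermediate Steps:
$X{\left(E,Y \right)} = -3 + Y + 2 E$ ($X{\left(E,Y \right)} = -3 + \left(\left(E + E\right) + Y\right) = -3 + \left(2 E + Y\right) = -3 + \left(Y + 2 E\right) = -3 + Y + 2 E$)
$\sqrt{605 + 738} X^{2}{\left(H{\left(2 \right)},0 \right)} = \sqrt{605 + 738} \left(-3 + 0 + 2 \cdot 5\right)^{2} = \sqrt{1343} \left(-3 + 0 + 10\right)^{2} = \sqrt{1343} \cdot 7^{2} = \sqrt{1343} \cdot 49 = 49 \sqrt{1343}$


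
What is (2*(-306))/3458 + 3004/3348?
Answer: 1042357/1447173 ≈ 0.72027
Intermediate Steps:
(2*(-306))/3458 + 3004/3348 = -612*1/3458 + 3004*(1/3348) = -306/1729 + 751/837 = 1042357/1447173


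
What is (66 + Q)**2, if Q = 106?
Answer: 29584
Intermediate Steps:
(66 + Q)**2 = (66 + 106)**2 = 172**2 = 29584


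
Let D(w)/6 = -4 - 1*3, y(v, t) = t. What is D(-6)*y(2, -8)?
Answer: 336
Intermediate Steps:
D(w) = -42 (D(w) = 6*(-4 - 1*3) = 6*(-4 - 3) = 6*(-7) = -42)
D(-6)*y(2, -8) = -42*(-8) = 336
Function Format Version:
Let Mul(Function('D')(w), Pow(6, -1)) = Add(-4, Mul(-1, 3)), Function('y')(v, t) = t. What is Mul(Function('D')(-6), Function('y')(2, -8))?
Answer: 336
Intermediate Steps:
Function('D')(w) = -42 (Function('D')(w) = Mul(6, Add(-4, Mul(-1, 3))) = Mul(6, Add(-4, -3)) = Mul(6, -7) = -42)
Mul(Function('D')(-6), Function('y')(2, -8)) = Mul(-42, -8) = 336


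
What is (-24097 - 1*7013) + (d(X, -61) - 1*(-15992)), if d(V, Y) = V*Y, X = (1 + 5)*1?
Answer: -15484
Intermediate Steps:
X = 6 (X = 6*1 = 6)
(-24097 - 1*7013) + (d(X, -61) - 1*(-15992)) = (-24097 - 1*7013) + (6*(-61) - 1*(-15992)) = (-24097 - 7013) + (-366 + 15992) = -31110 + 15626 = -15484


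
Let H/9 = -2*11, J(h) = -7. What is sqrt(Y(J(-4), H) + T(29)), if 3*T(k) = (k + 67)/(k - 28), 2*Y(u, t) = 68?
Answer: sqrt(66) ≈ 8.1240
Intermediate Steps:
H = -198 (H = 9*(-2*11) = 9*(-22) = -198)
Y(u, t) = 34 (Y(u, t) = (1/2)*68 = 34)
T(k) = (67 + k)/(3*(-28 + k)) (T(k) = ((k + 67)/(k - 28))/3 = ((67 + k)/(-28 + k))/3 = (67 + k)/(3*(-28 + k)))
sqrt(Y(J(-4), H) + T(29)) = sqrt(34 + (67 + 29)/(3*(-28 + 29))) = sqrt(34 + (1/3)*96/1) = sqrt(34 + (1/3)*1*96) = sqrt(34 + 32) = sqrt(66)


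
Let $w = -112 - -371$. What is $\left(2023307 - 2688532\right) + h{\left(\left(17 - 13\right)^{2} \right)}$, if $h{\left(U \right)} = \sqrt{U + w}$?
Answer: $-665225 + 5 \sqrt{11} \approx -6.6521 \cdot 10^{5}$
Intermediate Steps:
$w = 259$ ($w = -112 + \left(-15 + 386\right) = -112 + 371 = 259$)
$h{\left(U \right)} = \sqrt{259 + U}$ ($h{\left(U \right)} = \sqrt{U + 259} = \sqrt{259 + U}$)
$\left(2023307 - 2688532\right) + h{\left(\left(17 - 13\right)^{2} \right)} = \left(2023307 - 2688532\right) + \sqrt{259 + \left(17 - 13\right)^{2}} = -665225 + \sqrt{259 + 4^{2}} = -665225 + \sqrt{259 + 16} = -665225 + \sqrt{275} = -665225 + 5 \sqrt{11}$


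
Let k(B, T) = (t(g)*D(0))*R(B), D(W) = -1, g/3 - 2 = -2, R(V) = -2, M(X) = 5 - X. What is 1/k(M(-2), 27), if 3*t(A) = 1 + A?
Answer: 3/2 ≈ 1.5000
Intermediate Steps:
g = 0 (g = 6 + 3*(-2) = 6 - 6 = 0)
t(A) = 1/3 + A/3 (t(A) = (1 + A)/3 = 1/3 + A/3)
k(B, T) = 2/3 (k(B, T) = ((1/3 + (1/3)*0)*(-1))*(-2) = ((1/3 + 0)*(-1))*(-2) = ((1/3)*(-1))*(-2) = -1/3*(-2) = 2/3)
1/k(M(-2), 27) = 1/(2/3) = 3/2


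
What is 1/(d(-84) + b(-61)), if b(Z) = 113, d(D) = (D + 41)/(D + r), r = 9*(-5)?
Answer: 3/340 ≈ 0.0088235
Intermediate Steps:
r = -45
d(D) = (41 + D)/(-45 + D) (d(D) = (D + 41)/(D - 45) = (41 + D)/(-45 + D))
1/(d(-84) + b(-61)) = 1/((41 - 84)/(-45 - 84) + 113) = 1/(-43/(-129) + 113) = 1/(-1/129*(-43) + 113) = 1/(⅓ + 113) = 1/(340/3) = 3/340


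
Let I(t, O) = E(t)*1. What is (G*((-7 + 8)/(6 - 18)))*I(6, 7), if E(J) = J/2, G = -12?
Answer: 3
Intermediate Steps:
E(J) = J/2 (E(J) = J*(1/2) = J/2)
I(t, O) = t/2 (I(t, O) = (t/2)*1 = t/2)
(G*((-7 + 8)/(6 - 18)))*I(6, 7) = (-12*(-7 + 8)/(6 - 18))*((1/2)*6) = -12/(-12)*3 = -12*(-1)/12*3 = -12*(-1/12)*3 = 1*3 = 3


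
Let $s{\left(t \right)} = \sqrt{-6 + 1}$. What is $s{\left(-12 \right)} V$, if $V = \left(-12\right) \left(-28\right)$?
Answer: $336 i \sqrt{5} \approx 751.32 i$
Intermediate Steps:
$s{\left(t \right)} = i \sqrt{5}$ ($s{\left(t \right)} = \sqrt{-5} = i \sqrt{5}$)
$V = 336$
$s{\left(-12 \right)} V = i \sqrt{5} \cdot 336 = 336 i \sqrt{5}$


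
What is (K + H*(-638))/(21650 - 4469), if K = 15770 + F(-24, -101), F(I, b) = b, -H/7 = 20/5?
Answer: 33533/17181 ≈ 1.9517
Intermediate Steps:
H = -28 (H = -140/5 = -7*4 = -28)
K = 15669 (K = 15770 - 101 = 15669)
(K + H*(-638))/(21650 - 4469) = (15669 - 28*(-638))/(21650 - 4469) = (15669 + 17864)/17181 = 33533*(1/17181) = 33533/17181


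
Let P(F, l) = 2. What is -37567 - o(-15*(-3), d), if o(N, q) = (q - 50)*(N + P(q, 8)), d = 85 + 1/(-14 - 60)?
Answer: -2901641/74 ≈ -39211.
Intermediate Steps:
d = 6289/74 (d = 85 + 1/(-74) = 85 - 1/74 = 6289/74 ≈ 84.986)
o(N, q) = (-50 + q)*(2 + N) (o(N, q) = (q - 50)*(N + 2) = (-50 + q)*(2 + N))
-37567 - o(-15*(-3), d) = -37567 - (-100 - (-750)*(-3) + 2*(6289/74) - 15*(-3)*(6289/74)) = -37567 - (-100 - 50*45 + 6289/37 + 45*(6289/74)) = -37567 - (-100 - 2250 + 6289/37 + 283005/74) = -37567 - 1*121683/74 = -37567 - 121683/74 = -2901641/74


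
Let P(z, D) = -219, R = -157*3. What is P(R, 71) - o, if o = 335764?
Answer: -335983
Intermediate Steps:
R = -471
P(R, 71) - o = -219 - 1*335764 = -219 - 335764 = -335983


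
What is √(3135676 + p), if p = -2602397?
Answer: √533279 ≈ 730.26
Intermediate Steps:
√(3135676 + p) = √(3135676 - 2602397) = √533279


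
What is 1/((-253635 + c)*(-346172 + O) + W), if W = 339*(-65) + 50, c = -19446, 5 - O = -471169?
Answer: -1/34135693147 ≈ -2.9295e-11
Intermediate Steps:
O = 471174 (O = 5 - 1*(-471169) = 5 + 471169 = 471174)
W = -21985 (W = -22035 + 50 = -21985)
1/((-253635 + c)*(-346172 + O) + W) = 1/((-253635 - 19446)*(-346172 + 471174) - 21985) = 1/(-273081*125002 - 21985) = 1/(-34135671162 - 21985) = 1/(-34135693147) = -1/34135693147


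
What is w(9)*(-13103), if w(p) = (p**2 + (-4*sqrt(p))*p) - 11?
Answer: 497914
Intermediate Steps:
w(p) = -11 + p**2 - 4*p**(3/2) (w(p) = (p**2 - 4*p**(3/2)) - 11 = -11 + p**2 - 4*p**(3/2))
w(9)*(-13103) = (-11 + 9**2 - 4*9**(3/2))*(-13103) = (-11 + 81 - 4*27)*(-13103) = (-11 + 81 - 108)*(-13103) = -38*(-13103) = 497914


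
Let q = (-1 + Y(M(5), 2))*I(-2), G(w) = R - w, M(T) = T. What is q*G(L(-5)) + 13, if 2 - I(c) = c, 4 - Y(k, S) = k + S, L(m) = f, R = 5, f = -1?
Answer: -83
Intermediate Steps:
L(m) = -1
Y(k, S) = 4 - S - k (Y(k, S) = 4 - (k + S) = 4 - (S + k) = 4 + (-S - k) = 4 - S - k)
I(c) = 2 - c
G(w) = 5 - w
q = -16 (q = (-1 + (4 - 1*2 - 1*5))*(2 - 1*(-2)) = (-1 + (4 - 2 - 5))*(2 + 2) = (-1 - 3)*4 = -4*4 = -16)
q*G(L(-5)) + 13 = -16*(5 - 1*(-1)) + 13 = -16*(5 + 1) + 13 = -16*6 + 13 = -96 + 13 = -83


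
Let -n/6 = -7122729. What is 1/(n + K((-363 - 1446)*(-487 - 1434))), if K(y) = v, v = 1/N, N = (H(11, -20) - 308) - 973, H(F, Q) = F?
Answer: 1270/54275194979 ≈ 2.3399e-8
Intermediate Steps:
n = 42736374 (n = -6*(-7122729) = 42736374)
N = -1270 (N = (11 - 308) - 973 = -297 - 973 = -1270)
v = -1/1270 (v = 1/(-1270) = -1/1270 ≈ -0.00078740)
K(y) = -1/1270
1/(n + K((-363 - 1446)*(-487 - 1434))) = 1/(42736374 - 1/1270) = 1/(54275194979/1270) = 1270/54275194979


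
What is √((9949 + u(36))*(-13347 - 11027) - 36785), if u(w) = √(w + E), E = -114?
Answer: √(-242533711 - 24374*I*√78) ≈ 6.91 - 15574.0*I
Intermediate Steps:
u(w) = √(-114 + w) (u(w) = √(w - 114) = √(-114 + w))
√((9949 + u(36))*(-13347 - 11027) - 36785) = √((9949 + √(-114 + 36))*(-13347 - 11027) - 36785) = √((9949 + √(-78))*(-24374) - 36785) = √((9949 + I*√78)*(-24374) - 36785) = √((-242496926 - 24374*I*√78) - 36785) = √(-242533711 - 24374*I*√78)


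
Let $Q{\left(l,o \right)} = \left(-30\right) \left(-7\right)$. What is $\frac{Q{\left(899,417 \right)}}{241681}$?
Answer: $\frac{210}{241681} \approx 0.00086891$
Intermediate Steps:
$Q{\left(l,o \right)} = 210$
$\frac{Q{\left(899,417 \right)}}{241681} = \frac{210}{241681}$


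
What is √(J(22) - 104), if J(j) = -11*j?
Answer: I*√346 ≈ 18.601*I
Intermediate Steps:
√(J(22) - 104) = √(-11*22 - 104) = √(-242 - 104) = √(-346) = I*√346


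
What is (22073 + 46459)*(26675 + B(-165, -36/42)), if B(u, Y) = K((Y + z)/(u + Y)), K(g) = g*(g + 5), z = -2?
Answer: 821376789193700/449307 ≈ 1.8281e+9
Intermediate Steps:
K(g) = g*(5 + g)
B(u, Y) = (-2 + Y)*(5 + (-2 + Y)/(Y + u))/(Y + u) (B(u, Y) = ((Y - 2)/(u + Y))*(5 + (Y - 2)/(u + Y)) = ((-2 + Y)/(Y + u))*(5 + (-2 + Y)/(Y + u)) = (-2 + Y)*(5 + (-2 + Y)/(Y + u))/(Y + u))
(22073 + 46459)*(26675 + B(-165, -36/42)) = (22073 + 46459)*(26675 + (-2 - 36/42)*(-2 + 5*(-165) + 6*(-36/42))/(-36/42 - 165)**2) = 68532*(26675 + (-2 - 36*1/42)*(-2 - 825 + 6*(-36*1/42))/(-36*1/42 - 165)**2) = 68532*(26675 + (-2 - 6/7)*(-2 - 825 + 6*(-6/7))/(-6/7 - 165)**2) = 68532*(26675 - 20/7*(-2 - 825 - 36/7)/(-1161/7)**2) = 68532*(26675 + (49/1347921)*(-20/7)*(-5825/7)) = 68532*(26675 + 116500/1347921) = 68532*(35955909175/1347921) = 821376789193700/449307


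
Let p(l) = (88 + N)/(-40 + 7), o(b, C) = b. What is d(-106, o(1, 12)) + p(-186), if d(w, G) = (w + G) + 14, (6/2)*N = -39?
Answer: -1026/11 ≈ -93.273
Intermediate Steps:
N = -13 (N = (⅓)*(-39) = -13)
d(w, G) = 14 + G + w (d(w, G) = (G + w) + 14 = 14 + G + w)
p(l) = -25/11 (p(l) = (88 - 13)/(-40 + 7) = 75/(-33) = 75*(-1/33) = -25/11)
d(-106, o(1, 12)) + p(-186) = (14 + 1 - 106) - 25/11 = -91 - 25/11 = -1026/11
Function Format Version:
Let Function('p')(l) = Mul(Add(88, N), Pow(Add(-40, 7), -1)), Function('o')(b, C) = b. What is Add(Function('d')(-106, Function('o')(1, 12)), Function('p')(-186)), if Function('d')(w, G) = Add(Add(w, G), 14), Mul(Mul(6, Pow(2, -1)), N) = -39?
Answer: Rational(-1026, 11) ≈ -93.273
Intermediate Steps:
N = -13 (N = Mul(Rational(1, 3), -39) = -13)
Function('d')(w, G) = Add(14, G, w) (Function('d')(w, G) = Add(Add(G, w), 14) = Add(14, G, w))
Function('p')(l) = Rational(-25, 11) (Function('p')(l) = Mul(Add(88, -13), Pow(Add(-40, 7), -1)) = Mul(75, Pow(-33, -1)) = Mul(75, Rational(-1, 33)) = Rational(-25, 11))
Add(Function('d')(-106, Function('o')(1, 12)), Function('p')(-186)) = Add(Add(14, 1, -106), Rational(-25, 11)) = Add(-91, Rational(-25, 11)) = Rational(-1026, 11)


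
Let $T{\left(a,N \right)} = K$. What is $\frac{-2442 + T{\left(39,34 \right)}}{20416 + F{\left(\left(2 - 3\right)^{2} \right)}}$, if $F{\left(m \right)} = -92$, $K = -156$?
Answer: $- \frac{1299}{10162} \approx -0.12783$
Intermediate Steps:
$T{\left(a,N \right)} = -156$
$\frac{-2442 + T{\left(39,34 \right)}}{20416 + F{\left(\left(2 - 3\right)^{2} \right)}} = \frac{-2442 - 156}{20416 - 92} = - \frac{2598}{20324} = \left(-2598\right) \frac{1}{20324} = - \frac{1299}{10162}$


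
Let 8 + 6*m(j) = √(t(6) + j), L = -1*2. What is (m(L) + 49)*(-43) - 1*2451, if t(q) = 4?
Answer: -13502/3 - 43*√2/6 ≈ -4510.8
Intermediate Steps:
L = -2
m(j) = -4/3 + √(4 + j)/6
(m(L) + 49)*(-43) - 1*2451 = ((-4/3 + √(4 - 2)/6) + 49)*(-43) - 1*2451 = ((-4/3 + √2/6) + 49)*(-43) - 2451 = (143/3 + √2/6)*(-43) - 2451 = (-6149/3 - 43*√2/6) - 2451 = -13502/3 - 43*√2/6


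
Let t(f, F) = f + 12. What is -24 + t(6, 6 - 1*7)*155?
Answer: 2766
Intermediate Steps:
t(f, F) = 12 + f
-24 + t(6, 6 - 1*7)*155 = -24 + (12 + 6)*155 = -24 + 18*155 = -24 + 2790 = 2766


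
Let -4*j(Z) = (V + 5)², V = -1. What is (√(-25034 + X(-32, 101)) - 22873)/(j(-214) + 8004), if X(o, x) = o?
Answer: -22873/8000 + I*√25066/8000 ≈ -2.8591 + 0.01979*I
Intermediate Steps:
j(Z) = -4 (j(Z) = -(-1 + 5)²/4 = -¼*4² = -¼*16 = -4)
(√(-25034 + X(-32, 101)) - 22873)/(j(-214) + 8004) = (√(-25034 - 32) - 22873)/(-4 + 8004) = (√(-25066) - 22873)/8000 = (I*√25066 - 22873)*(1/8000) = (-22873 + I*√25066)*(1/8000) = -22873/8000 + I*√25066/8000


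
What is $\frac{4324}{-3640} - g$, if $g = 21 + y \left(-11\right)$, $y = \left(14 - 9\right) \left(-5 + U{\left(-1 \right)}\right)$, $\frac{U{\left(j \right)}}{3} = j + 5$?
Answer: $\frac{330159}{910} \approx 362.81$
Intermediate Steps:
$U{\left(j \right)} = 15 + 3 j$ ($U{\left(j \right)} = 3 \left(j + 5\right) = 3 \left(5 + j\right) = 15 + 3 j$)
$y = 35$ ($y = \left(14 - 9\right) \left(-5 + \left(15 + 3 \left(-1\right)\right)\right) = 5 \left(-5 + \left(15 - 3\right)\right) = 5 \left(-5 + 12\right) = 5 \cdot 7 = 35$)
$g = -364$ ($g = 21 + 35 \left(-11\right) = 21 - 385 = -364$)
$\frac{4324}{-3640} - g = \frac{4324}{-3640} - -364 = 4324 \left(- \frac{1}{3640}\right) + 364 = - \frac{1081}{910} + 364 = \frac{330159}{910}$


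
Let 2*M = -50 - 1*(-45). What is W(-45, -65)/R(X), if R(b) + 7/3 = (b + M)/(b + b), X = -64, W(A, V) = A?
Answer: 34560/1393 ≈ 24.810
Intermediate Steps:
M = -5/2 (M = (-50 - 1*(-45))/2 = (-50 + 45)/2 = (½)*(-5) = -5/2 ≈ -2.5000)
R(b) = -7/3 + (-5/2 + b)/(2*b) (R(b) = -7/3 + (b - 5/2)/(b + b) = -7/3 + (-5/2 + b)/((2*b)) = -7/3 + (-5/2 + b)*(1/(2*b)) = -7/3 + (-5/2 + b)/(2*b))
W(-45, -65)/R(X) = -45*(-768/(-15 - 22*(-64))) = -45*(-768/(-15 + 1408)) = -45/((1/12)*(-1/64)*1393) = -45/(-1393/768) = -45*(-768/1393) = 34560/1393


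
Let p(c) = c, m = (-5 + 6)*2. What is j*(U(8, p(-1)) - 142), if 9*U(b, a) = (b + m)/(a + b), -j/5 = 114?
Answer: 1697840/21 ≈ 80850.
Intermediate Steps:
j = -570 (j = -5*114 = -570)
m = 2 (m = 1*2 = 2)
U(b, a) = (2 + b)/(9*(a + b)) (U(b, a) = ((b + 2)/(a + b))/9 = ((2 + b)/(a + b))/9 = (2 + b)/(9*(a + b)))
j*(U(8, p(-1)) - 142) = -570*((2 + 8)/(9*(-1 + 8)) - 142) = -570*((⅑)*10/7 - 142) = -570*((⅑)*(⅐)*10 - 142) = -570*(10/63 - 142) = -570*(-8936/63) = 1697840/21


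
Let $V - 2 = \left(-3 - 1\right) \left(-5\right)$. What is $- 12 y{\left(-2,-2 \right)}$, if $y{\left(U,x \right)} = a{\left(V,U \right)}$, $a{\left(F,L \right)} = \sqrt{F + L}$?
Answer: $- 24 \sqrt{5} \approx -53.666$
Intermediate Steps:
$V = 22$ ($V = 2 + \left(-3 - 1\right) \left(-5\right) = 2 - -20 = 2 + 20 = 22$)
$y{\left(U,x \right)} = \sqrt{22 + U}$
$- 12 y{\left(-2,-2 \right)} = - 12 \sqrt{22 - 2} = - 12 \sqrt{20} = - 12 \cdot 2 \sqrt{5} = - 24 \sqrt{5}$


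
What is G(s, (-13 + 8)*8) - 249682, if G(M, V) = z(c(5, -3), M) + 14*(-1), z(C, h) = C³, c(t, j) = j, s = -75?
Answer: -249723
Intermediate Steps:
G(M, V) = -41 (G(M, V) = (-3)³ + 14*(-1) = -27 - 14 = -41)
G(s, (-13 + 8)*8) - 249682 = -41 - 249682 = -249723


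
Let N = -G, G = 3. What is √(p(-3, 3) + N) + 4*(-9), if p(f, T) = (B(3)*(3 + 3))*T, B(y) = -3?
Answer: -36 + I*√57 ≈ -36.0 + 7.5498*I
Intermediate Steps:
p(f, T) = -18*T (p(f, T) = (-3*(3 + 3))*T = (-3*6)*T = -18*T)
N = -3 (N = -1*3 = -3)
√(p(-3, 3) + N) + 4*(-9) = √(-18*3 - 3) + 4*(-9) = √(-54 - 3) - 36 = √(-57) - 36 = I*√57 - 36 = -36 + I*√57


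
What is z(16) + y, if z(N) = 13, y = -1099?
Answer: -1086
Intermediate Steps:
z(16) + y = 13 - 1099 = -1086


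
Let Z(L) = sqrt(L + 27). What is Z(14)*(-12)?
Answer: -12*sqrt(41) ≈ -76.838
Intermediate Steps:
Z(L) = sqrt(27 + L)
Z(14)*(-12) = sqrt(27 + 14)*(-12) = sqrt(41)*(-12) = -12*sqrt(41)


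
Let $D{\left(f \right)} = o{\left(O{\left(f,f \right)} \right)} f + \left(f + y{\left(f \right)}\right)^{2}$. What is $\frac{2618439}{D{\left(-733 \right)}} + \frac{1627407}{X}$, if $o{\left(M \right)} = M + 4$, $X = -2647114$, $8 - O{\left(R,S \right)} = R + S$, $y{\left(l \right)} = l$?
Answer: $\frac{1299211361943}{705311613287} \approx 1.842$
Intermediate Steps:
$O{\left(R,S \right)} = 8 - R - S$ ($O{\left(R,S \right)} = 8 - \left(R + S\right) = 8 - R - S$)
$o{\left(M \right)} = 4 + M$
$D{\left(f \right)} = 4 f^{2} + f \left(12 - 2 f\right)$ ($D{\left(f \right)} = \left(4 - \left(-8 + 2 f\right)\right) f + \left(f + f\right)^{2} = \left(4 - \left(-8 + 2 f\right)\right) f + \left(2 f\right)^{2} = \left(12 - 2 f\right) f + 4 f^{2} = f \left(12 - 2 f\right) + 4 f^{2} = 4 f^{2} + f \left(12 - 2 f\right)$)
$\frac{2618439}{D{\left(-733 \right)}} + \frac{1627407}{X} = \frac{2618439}{2 \left(-733\right) \left(6 - 733\right)} + \frac{1627407}{-2647114} = \frac{2618439}{2 \left(-733\right) \left(-727\right)} + 1627407 \left(- \frac{1}{2647114}\right) = \frac{2618439}{1065782} - \frac{1627407}{2647114} = \frac{1299211361943}{705311613287}$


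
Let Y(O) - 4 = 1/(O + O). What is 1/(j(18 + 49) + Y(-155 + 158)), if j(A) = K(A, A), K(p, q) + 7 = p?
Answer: 6/385 ≈ 0.015584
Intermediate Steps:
K(p, q) = -7 + p
j(A) = -7 + A
Y(O) = 4 + 1/(2*O) (Y(O) = 4 + 1/(O + O) = 4 + 1/(2*O))
1/(j(18 + 49) + Y(-155 + 158)) = 1/((-7 + (18 + 49)) + (4 + 1/(2*(-155 + 158)))) = 1/((-7 + 67) + (4 + (½)/3)) = 1/(60 + (4 + (½)*(⅓))) = 1/(60 + (4 + ⅙)) = 1/(60 + 25/6) = 1/(385/6) = 6/385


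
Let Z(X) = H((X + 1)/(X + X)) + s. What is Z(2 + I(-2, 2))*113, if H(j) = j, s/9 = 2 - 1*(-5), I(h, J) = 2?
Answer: 57517/8 ≈ 7189.6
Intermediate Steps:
s = 63 (s = 9*(2 - 1*(-5)) = 9*(2 + 5) = 9*7 = 63)
Z(X) = 63 + (1 + X)/(2*X) (Z(X) = (X + 1)/(X + X) + 63 = (1 + X)/((2*X)) + 63 = (1 + X)*(1/(2*X)) + 63 = (1 + X)/(2*X) + 63 = 63 + (1 + X)/(2*X))
Z(2 + I(-2, 2))*113 = ((1 + 127*(2 + 2))/(2*(2 + 2)))*113 = ((1/2)*(1 + 127*4)/4)*113 = ((1/2)*(1/4)*(1 + 508))*113 = ((1/2)*(1/4)*509)*113 = (509/8)*113 = 57517/8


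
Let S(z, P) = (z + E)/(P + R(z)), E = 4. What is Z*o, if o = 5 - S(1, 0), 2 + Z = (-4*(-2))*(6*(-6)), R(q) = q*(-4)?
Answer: -3625/2 ≈ -1812.5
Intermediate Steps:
R(q) = -4*q
S(z, P) = (4 + z)/(P - 4*z) (S(z, P) = (z + 4)/(P - 4*z) = (4 + z)/(P - 4*z))
Z = -290 (Z = -2 + (-4*(-2))*(6*(-6)) = -2 + 8*(-36) = -2 - 288 = -290)
o = 25/4 (o = 5 - (4 + 1)/(0 - 4*1) = 5 - 5/(0 - 4) = 5 - 5/(-4) = 5 - (-1)*5/4 = 5 - 1*(-5/4) = 5 + 5/4 = 25/4 ≈ 6.2500)
Z*o = -290*25/4 = -3625/2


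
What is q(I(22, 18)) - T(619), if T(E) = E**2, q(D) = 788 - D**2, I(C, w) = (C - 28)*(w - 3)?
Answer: -390473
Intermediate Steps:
I(C, w) = (-28 + C)*(-3 + w)
q(I(22, 18)) - T(619) = (788 - (84 - 28*18 - 3*22 + 22*18)**2) - 1*619**2 = (788 - (84 - 504 - 66 + 396)**2) - 1*383161 = (788 - 1*(-90)**2) - 383161 = (788 - 1*8100) - 383161 = (788 - 8100) - 383161 = -7312 - 383161 = -390473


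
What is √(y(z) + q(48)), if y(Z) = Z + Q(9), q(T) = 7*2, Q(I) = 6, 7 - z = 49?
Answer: I*√22 ≈ 4.6904*I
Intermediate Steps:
z = -42 (z = 7 - 1*49 = 7 - 49 = -42)
q(T) = 14
y(Z) = 6 + Z (y(Z) = Z + 6 = 6 + Z)
√(y(z) + q(48)) = √((6 - 42) + 14) = √(-36 + 14) = √(-22) = I*√22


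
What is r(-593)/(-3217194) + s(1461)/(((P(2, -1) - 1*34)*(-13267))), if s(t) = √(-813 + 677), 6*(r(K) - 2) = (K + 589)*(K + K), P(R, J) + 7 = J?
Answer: -1189/4825791 + I*√34/278607 ≈ -0.00024638 + 2.0929e-5*I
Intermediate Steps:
P(R, J) = -7 + J
r(K) = 2 + K*(589 + K)/3 (r(K) = 2 + ((K + 589)*(K + K))/6 = 2 + ((589 + K)*(2*K))/6 = 2 + (2*K*(589 + K))/6 = 2 + K*(589 + K)/3)
s(t) = 2*I*√34 (s(t) = √(-136) = 2*I*√34)
r(-593)/(-3217194) + s(1461)/(((P(2, -1) - 1*34)*(-13267))) = (2 + (⅓)*(-593)² + (589/3)*(-593))/(-3217194) + (2*I*√34)/((((-7 - 1) - 1*34)*(-13267))) = (2 + (⅓)*351649 - 349277/3)*(-1/3217194) + (2*I*√34)/(((-8 - 34)*(-13267))) = (2 + 351649/3 - 349277/3)*(-1/3217194) + (2*I*√34)/((-42*(-13267))) = (2378/3)*(-1/3217194) + (2*I*√34)/557214 = -1189/4825791 + (2*I*√34)*(1/557214) = -1189/4825791 + I*√34/278607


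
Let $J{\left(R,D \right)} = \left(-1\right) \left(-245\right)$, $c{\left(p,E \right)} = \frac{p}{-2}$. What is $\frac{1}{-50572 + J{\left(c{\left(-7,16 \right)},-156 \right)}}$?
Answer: $- \frac{1}{50327} \approx -1.987 \cdot 10^{-5}$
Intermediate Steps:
$c{\left(p,E \right)} = - \frac{p}{2}$ ($c{\left(p,E \right)} = p \left(- \frac{1}{2}\right) = - \frac{p}{2}$)
$J{\left(R,D \right)} = 245$
$\frac{1}{-50572 + J{\left(c{\left(-7,16 \right)},-156 \right)}} = \frac{1}{-50572 + 245} = \frac{1}{-50327} = - \frac{1}{50327}$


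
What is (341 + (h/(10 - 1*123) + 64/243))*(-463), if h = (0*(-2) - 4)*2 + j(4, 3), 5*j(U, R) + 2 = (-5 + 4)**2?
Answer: -21697901434/137295 ≈ -1.5804e+5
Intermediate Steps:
j(U, R) = -1/5 (j(U, R) = -2/5 + (-5 + 4)**2/5 = -2/5 + (1/5)*(-1)**2 = -2/5 + (1/5)*1 = -2/5 + 1/5 = -1/5)
h = -41/5 (h = (0*(-2) - 4)*2 - 1/5 = (0 - 4)*2 - 1/5 = -4*2 - 1/5 = -8 - 1/5 = -41/5 ≈ -8.2000)
(341 + (h/(10 - 1*123) + 64/243))*(-463) = (341 + (-41/(5*(10 - 1*123)) + 64/243))*(-463) = (341 + (-41/(5*(10 - 123)) + 64*(1/243)))*(-463) = (341 + (-41/5/(-113) + 64/243))*(-463) = (341 + (-41/5*(-1/113) + 64/243))*(-463) = (341 + (41/565 + 64/243))*(-463) = (341 + 46123/137295)*(-463) = (46863718/137295)*(-463) = -21697901434/137295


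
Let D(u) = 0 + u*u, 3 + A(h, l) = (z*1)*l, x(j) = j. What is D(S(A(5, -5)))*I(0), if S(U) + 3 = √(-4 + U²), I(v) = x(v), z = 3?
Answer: 0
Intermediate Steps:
A(h, l) = -3 + 3*l (A(h, l) = -3 + (3*1)*l = -3 + 3*l)
I(v) = v
S(U) = -3 + √(-4 + U²)
D(u) = u² (D(u) = 0 + u² = u²)
D(S(A(5, -5)))*I(0) = (-3 + √(-4 + (-3 + 3*(-5))²))²*0 = (-3 + √(-4 + (-3 - 15)²))²*0 = (-3 + √(-4 + (-18)²))²*0 = (-3 + √(-4 + 324))²*0 = (-3 + √320)²*0 = (-3 + 8*√5)²*0 = 0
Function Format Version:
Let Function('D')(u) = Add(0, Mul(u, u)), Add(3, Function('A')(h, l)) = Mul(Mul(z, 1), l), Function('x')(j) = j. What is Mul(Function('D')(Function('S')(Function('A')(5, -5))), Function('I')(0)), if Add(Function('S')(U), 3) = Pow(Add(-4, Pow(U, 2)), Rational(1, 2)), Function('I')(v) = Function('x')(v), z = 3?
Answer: 0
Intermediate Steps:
Function('A')(h, l) = Add(-3, Mul(3, l)) (Function('A')(h, l) = Add(-3, Mul(Mul(3, 1), l)) = Add(-3, Mul(3, l)))
Function('I')(v) = v
Function('S')(U) = Add(-3, Pow(Add(-4, Pow(U, 2)), Rational(1, 2)))
Function('D')(u) = Pow(u, 2) (Function('D')(u) = Add(0, Pow(u, 2)) = Pow(u, 2))
Mul(Function('D')(Function('S')(Function('A')(5, -5))), Function('I')(0)) = Mul(Pow(Add(-3, Pow(Add(-4, Pow(Add(-3, Mul(3, -5)), 2)), Rational(1, 2))), 2), 0) = Mul(Pow(Add(-3, Pow(Add(-4, Pow(Add(-3, -15), 2)), Rational(1, 2))), 2), 0) = Mul(Pow(Add(-3, Pow(Add(-4, Pow(-18, 2)), Rational(1, 2))), 2), 0) = Mul(Pow(Add(-3, Pow(Add(-4, 324), Rational(1, 2))), 2), 0) = Mul(Pow(Add(-3, Pow(320, Rational(1, 2))), 2), 0) = Mul(Pow(Add(-3, Mul(8, Pow(5, Rational(1, 2)))), 2), 0) = 0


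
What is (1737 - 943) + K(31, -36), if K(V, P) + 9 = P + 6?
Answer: 755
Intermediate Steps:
K(V, P) = -3 + P (K(V, P) = -9 + (P + 6) = -9 + (6 + P) = -3 + P)
(1737 - 943) + K(31, -36) = (1737 - 943) + (-3 - 36) = 794 - 39 = 755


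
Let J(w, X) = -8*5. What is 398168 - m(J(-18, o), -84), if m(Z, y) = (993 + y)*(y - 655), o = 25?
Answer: 1069919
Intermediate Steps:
J(w, X) = -40
m(Z, y) = (-655 + y)*(993 + y) (m(Z, y) = (993 + y)*(-655 + y) = (-655 + y)*(993 + y))
398168 - m(J(-18, o), -84) = 398168 - (-650415 + (-84)² + 338*(-84)) = 398168 - (-650415 + 7056 - 28392) = 398168 - 1*(-671751) = 398168 + 671751 = 1069919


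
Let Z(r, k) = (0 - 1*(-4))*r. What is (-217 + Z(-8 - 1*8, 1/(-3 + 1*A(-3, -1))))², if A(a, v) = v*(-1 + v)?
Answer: 78961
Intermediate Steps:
Z(r, k) = 4*r (Z(r, k) = (0 + 4)*r = 4*r)
(-217 + Z(-8 - 1*8, 1/(-3 + 1*A(-3, -1))))² = (-217 + 4*(-8 - 1*8))² = (-217 + 4*(-8 - 8))² = (-217 + 4*(-16))² = (-217 - 64)² = (-281)² = 78961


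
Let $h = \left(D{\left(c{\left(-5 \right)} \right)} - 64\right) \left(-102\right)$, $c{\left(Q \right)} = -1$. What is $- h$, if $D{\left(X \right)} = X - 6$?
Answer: $-7242$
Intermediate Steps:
$D{\left(X \right)} = -6 + X$
$h = 7242$ ($h = \left(\left(-6 - 1\right) - 64\right) \left(-102\right) = \left(-7 - 64\right) \left(-102\right) = \left(-71\right) \left(-102\right) = 7242$)
$- h = \left(-1\right) 7242 = -7242$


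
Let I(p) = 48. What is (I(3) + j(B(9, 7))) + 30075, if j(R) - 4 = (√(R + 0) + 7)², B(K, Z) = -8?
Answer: 30168 + 28*I*√2 ≈ 30168.0 + 39.598*I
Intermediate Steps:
j(R) = 4 + (7 + √R)² (j(R) = 4 + (√(R + 0) + 7)² = 4 + (√R + 7)² = 4 + (7 + √R)²)
(I(3) + j(B(9, 7))) + 30075 = (48 + (4 + (7 + √(-8))²)) + 30075 = (48 + (4 + (7 + 2*I*√2)²)) + 30075 = (52 + (7 + 2*I*√2)²) + 30075 = 30127 + (7 + 2*I*√2)²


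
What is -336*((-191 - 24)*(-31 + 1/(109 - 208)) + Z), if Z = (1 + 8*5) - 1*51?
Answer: -73814720/33 ≈ -2.2368e+6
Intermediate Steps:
Z = -10 (Z = (1 + 40) - 51 = 41 - 51 = -10)
-336*((-191 - 24)*(-31 + 1/(109 - 208)) + Z) = -336*((-191 - 24)*(-31 + 1/(109 - 208)) - 10) = -336*(-215*(-31 + 1/(-99)) - 10) = -336*(-215*(-31 - 1/99) - 10) = -336*(-215*(-3070/99) - 10) = -336*(660050/99 - 10) = -336*659060/99 = -73814720/33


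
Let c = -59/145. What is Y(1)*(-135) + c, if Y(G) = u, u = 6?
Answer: -117509/145 ≈ -810.41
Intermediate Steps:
c = -59/145 (c = -59*1/145 = -59/145 ≈ -0.40690)
Y(G) = 6
Y(1)*(-135) + c = 6*(-135) - 59/145 = -810 - 59/145 = -117509/145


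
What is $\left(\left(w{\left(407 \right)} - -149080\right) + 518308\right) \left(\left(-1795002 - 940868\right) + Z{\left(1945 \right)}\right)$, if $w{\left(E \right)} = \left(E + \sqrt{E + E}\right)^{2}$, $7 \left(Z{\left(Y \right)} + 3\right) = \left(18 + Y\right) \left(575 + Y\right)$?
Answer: $-1692044612243 - 1651763102 \sqrt{814} \approx -1.7392 \cdot 10^{12}$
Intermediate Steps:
$Z{\left(Y \right)} = -3 + \frac{\left(18 + Y\right) \left(575 + Y\right)}{7}$
$w{\left(E \right)} = \left(E + \sqrt{2} \sqrt{E}\right)^{2}$ ($w{\left(E \right)} = \left(E + \sqrt{2 E}\right)^{2} = \left(E + \sqrt{2} \sqrt{E}\right)^{2}$)
$\left(\left(w{\left(407 \right)} - -149080\right) + 518308\right) \left(\left(-1795002 - 940868\right) + Z{\left(1945 \right)}\right) = \left(\left(\left(407 + \sqrt{2} \sqrt{407}\right)^{2} - -149080\right) + 518308\right) \left(\left(-1795002 - 940868\right) + \left(\frac{10329}{7} + \frac{1945^{2}}{7} + \frac{593}{7} \cdot 1945\right)\right) = \left(\left(\left(407 + \sqrt{814}\right)^{2} + 149080\right) + 518308\right) \left(-2735870 + \left(\frac{10329}{7} + \frac{1}{7} \cdot 3783025 + \frac{1153385}{7}\right)\right) = \left(\left(149080 + \left(407 + \sqrt{814}\right)^{2}\right) + 518308\right) \left(-2735870 + \left(\frac{10329}{7} + \frac{3783025}{7} + \frac{1153385}{7}\right)\right) = \left(667388 + \left(407 + \sqrt{814}\right)^{2}\right) \left(-2735870 + 706677\right) = \left(667388 + \left(407 + \sqrt{814}\right)^{2}\right) \left(-2029193\right) = -1354259057884 - 2029193 \left(407 + \sqrt{814}\right)^{2}$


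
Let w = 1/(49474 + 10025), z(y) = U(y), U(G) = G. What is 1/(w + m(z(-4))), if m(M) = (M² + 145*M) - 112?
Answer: -59499/40221323 ≈ -0.0014793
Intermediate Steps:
z(y) = y
m(M) = -112 + M² + 145*M
w = 1/59499 ≈ 1.6807e-5
1/(w + m(z(-4))) = 1/(1/59499 + (-112 + (-4)² + 145*(-4))) = 1/(1/59499 + (-112 + 16 - 580)) = 1/(1/59499 - 676) = 1/(-40221323/59499) = -59499/40221323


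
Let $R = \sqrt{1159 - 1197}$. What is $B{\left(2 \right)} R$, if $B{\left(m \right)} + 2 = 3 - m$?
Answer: $- i \sqrt{38} \approx - 6.1644 i$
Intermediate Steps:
$B{\left(m \right)} = 1 - m$ ($B{\left(m \right)} = -2 - \left(-3 + m\right) = 1 - m$)
$R = i \sqrt{38}$ ($R = \sqrt{-38} = i \sqrt{38} \approx 6.1644 i$)
$B{\left(2 \right)} R = \left(1 - 2\right) i \sqrt{38} = - i \sqrt{38}$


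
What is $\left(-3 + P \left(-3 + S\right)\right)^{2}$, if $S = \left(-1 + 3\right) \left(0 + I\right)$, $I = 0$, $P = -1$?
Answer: $0$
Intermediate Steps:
$S = 0$ ($S = \left(-1 + 3\right) \left(0 + 0\right) = 2 \cdot 0 = 0$)
$\left(-3 + P \left(-3 + S\right)\right)^{2} = \left(-3 - \left(-3 + 0\right)\right)^{2} = \left(-3 - -3\right)^{2} = \left(-3 + 3\right)^{2} = 0^{2} = 0$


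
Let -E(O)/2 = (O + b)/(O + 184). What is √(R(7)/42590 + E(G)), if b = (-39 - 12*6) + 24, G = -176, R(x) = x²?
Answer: √119266544485/42590 ≈ 8.1087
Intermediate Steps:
b = -87 (b = (-39 - 72) + 24 = -111 + 24 = -87)
E(O) = -2*(-87 + O)/(184 + O) (E(O) = -2*(O - 87)/(O + 184) = -2*(-87 + O)/(184 + O))
√(R(7)/42590 + E(G)) = √(7²/42590 + 2*(87 - 1*(-176))/(184 - 176)) = √(49*(1/42590) + 2*(87 + 176)/8) = √(49/42590 + 2*(⅛)*263) = √(49/42590 + 263/4) = √(5600683/85180) = √119266544485/42590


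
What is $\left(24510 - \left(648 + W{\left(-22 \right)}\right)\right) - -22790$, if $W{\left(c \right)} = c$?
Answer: $46674$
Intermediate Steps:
$\left(24510 - \left(648 + W{\left(-22 \right)}\right)\right) - -22790 = \left(24510 + \left(9 \left(-72\right) - -22\right)\right) - -22790 = \left(24510 + \left(-648 + 22\right)\right) + 22790 = \left(24510 - 626\right) + 22790 = 23884 + 22790 = 46674$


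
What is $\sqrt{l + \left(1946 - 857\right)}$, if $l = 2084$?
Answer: $\sqrt{3173} \approx 56.329$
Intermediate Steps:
$\sqrt{l + \left(1946 - 857\right)} = \sqrt{2084 + \left(1946 - 857\right)} = \sqrt{2084 + 1089} = \sqrt{3173}$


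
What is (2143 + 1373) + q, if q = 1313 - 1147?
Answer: 3682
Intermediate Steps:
q = 166
(2143 + 1373) + q = (2143 + 1373) + 166 = 3516 + 166 = 3682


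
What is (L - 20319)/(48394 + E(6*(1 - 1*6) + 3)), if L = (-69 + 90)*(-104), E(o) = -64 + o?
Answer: -7501/16101 ≈ -0.46587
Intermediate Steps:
L = -2184 (L = 21*(-104) = -2184)
(L - 20319)/(48394 + E(6*(1 - 1*6) + 3)) = (-2184 - 20319)/(48394 + (-64 + (6*(1 - 1*6) + 3))) = -22503/(48394 + (-64 + (6*(1 - 6) + 3))) = -22503/(48394 + (-64 + (6*(-5) + 3))) = -22503/(48394 + (-64 + (-30 + 3))) = -22503/(48394 + (-64 - 27)) = -22503/(48394 - 91) = -22503/48303 = -22503*1/48303 = -7501/16101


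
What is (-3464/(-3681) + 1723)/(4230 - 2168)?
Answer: 6345827/7590222 ≈ 0.83605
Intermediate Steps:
(-3464/(-3681) + 1723)/(4230 - 2168) = (-3464*(-1/3681) + 1723)/2062 = (3464/3681 + 1723)*(1/2062) = (6345827/3681)*(1/2062) = 6345827/7590222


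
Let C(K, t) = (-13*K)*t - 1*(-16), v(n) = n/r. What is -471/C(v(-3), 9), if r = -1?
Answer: 471/335 ≈ 1.4060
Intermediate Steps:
v(n) = -n (v(n) = n/(-1) = n*(-1) = -n)
C(K, t) = 16 - 13*K*t (C(K, t) = -13*K*t + 16 = 16 - 13*K*t)
-471/C(v(-3), 9) = -471/(16 - 13*(-1*(-3))*9) = -471/(16 - 13*3*9) = -471/(16 - 351) = -471/(-335) = -471*(-1/335) = 471/335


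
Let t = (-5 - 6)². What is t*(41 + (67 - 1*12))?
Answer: 11616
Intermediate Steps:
t = 121 (t = (-11)² = 121)
t*(41 + (67 - 1*12)) = 121*(41 + (67 - 1*12)) = 121*(41 + (67 - 12)) = 121*(41 + 55) = 121*96 = 11616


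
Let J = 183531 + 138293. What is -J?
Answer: -321824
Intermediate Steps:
J = 321824
-J = -1*321824 = -321824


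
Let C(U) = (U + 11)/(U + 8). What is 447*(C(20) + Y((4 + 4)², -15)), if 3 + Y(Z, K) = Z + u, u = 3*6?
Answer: 1002621/28 ≈ 35808.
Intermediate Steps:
u = 18
C(U) = (11 + U)/(8 + U)
Y(Z, K) = 15 + Z (Y(Z, K) = -3 + (Z + 18) = -3 + (18 + Z) = 15 + Z)
447*(C(20) + Y((4 + 4)², -15)) = 447*((11 + 20)/(8 + 20) + (15 + (4 + 4)²)) = 447*(31/28 + (15 + 8²)) = 447*((1/28)*31 + (15 + 64)) = 447*(31/28 + 79) = 447*(2243/28) = 1002621/28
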